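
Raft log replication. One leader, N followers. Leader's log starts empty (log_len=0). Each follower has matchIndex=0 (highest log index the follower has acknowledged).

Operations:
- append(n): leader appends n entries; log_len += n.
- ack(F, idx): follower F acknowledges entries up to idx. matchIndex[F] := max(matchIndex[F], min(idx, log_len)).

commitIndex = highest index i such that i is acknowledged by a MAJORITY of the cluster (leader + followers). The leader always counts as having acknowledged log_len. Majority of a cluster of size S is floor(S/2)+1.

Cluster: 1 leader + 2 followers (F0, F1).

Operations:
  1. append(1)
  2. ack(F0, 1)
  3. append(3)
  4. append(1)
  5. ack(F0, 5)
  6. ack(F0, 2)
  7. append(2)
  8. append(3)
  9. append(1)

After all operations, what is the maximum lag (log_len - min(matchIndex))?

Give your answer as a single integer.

Answer: 11

Derivation:
Op 1: append 1 -> log_len=1
Op 2: F0 acks idx 1 -> match: F0=1 F1=0; commitIndex=1
Op 3: append 3 -> log_len=4
Op 4: append 1 -> log_len=5
Op 5: F0 acks idx 5 -> match: F0=5 F1=0; commitIndex=5
Op 6: F0 acks idx 2 -> match: F0=5 F1=0; commitIndex=5
Op 7: append 2 -> log_len=7
Op 8: append 3 -> log_len=10
Op 9: append 1 -> log_len=11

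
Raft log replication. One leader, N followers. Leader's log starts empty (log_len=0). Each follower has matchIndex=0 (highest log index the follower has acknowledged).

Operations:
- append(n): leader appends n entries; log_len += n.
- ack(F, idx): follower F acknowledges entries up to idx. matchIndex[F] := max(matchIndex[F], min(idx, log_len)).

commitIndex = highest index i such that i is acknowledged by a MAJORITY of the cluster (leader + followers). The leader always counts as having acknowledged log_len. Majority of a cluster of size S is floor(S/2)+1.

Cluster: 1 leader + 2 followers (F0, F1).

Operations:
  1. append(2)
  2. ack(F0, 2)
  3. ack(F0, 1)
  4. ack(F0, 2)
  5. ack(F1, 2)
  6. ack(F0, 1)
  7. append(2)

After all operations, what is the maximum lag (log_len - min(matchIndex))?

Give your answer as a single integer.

Op 1: append 2 -> log_len=2
Op 2: F0 acks idx 2 -> match: F0=2 F1=0; commitIndex=2
Op 3: F0 acks idx 1 -> match: F0=2 F1=0; commitIndex=2
Op 4: F0 acks idx 2 -> match: F0=2 F1=0; commitIndex=2
Op 5: F1 acks idx 2 -> match: F0=2 F1=2; commitIndex=2
Op 6: F0 acks idx 1 -> match: F0=2 F1=2; commitIndex=2
Op 7: append 2 -> log_len=4

Answer: 2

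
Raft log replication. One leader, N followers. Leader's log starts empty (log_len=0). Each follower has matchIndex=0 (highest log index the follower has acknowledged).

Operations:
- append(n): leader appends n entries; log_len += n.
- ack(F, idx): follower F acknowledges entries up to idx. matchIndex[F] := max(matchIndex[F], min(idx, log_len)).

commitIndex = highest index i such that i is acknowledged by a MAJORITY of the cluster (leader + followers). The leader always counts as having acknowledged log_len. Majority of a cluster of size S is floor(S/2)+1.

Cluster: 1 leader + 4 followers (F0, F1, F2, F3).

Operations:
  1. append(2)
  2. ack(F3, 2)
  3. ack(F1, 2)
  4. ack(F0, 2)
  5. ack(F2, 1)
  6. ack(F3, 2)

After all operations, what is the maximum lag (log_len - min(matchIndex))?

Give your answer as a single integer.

Op 1: append 2 -> log_len=2
Op 2: F3 acks idx 2 -> match: F0=0 F1=0 F2=0 F3=2; commitIndex=0
Op 3: F1 acks idx 2 -> match: F0=0 F1=2 F2=0 F3=2; commitIndex=2
Op 4: F0 acks idx 2 -> match: F0=2 F1=2 F2=0 F3=2; commitIndex=2
Op 5: F2 acks idx 1 -> match: F0=2 F1=2 F2=1 F3=2; commitIndex=2
Op 6: F3 acks idx 2 -> match: F0=2 F1=2 F2=1 F3=2; commitIndex=2

Answer: 1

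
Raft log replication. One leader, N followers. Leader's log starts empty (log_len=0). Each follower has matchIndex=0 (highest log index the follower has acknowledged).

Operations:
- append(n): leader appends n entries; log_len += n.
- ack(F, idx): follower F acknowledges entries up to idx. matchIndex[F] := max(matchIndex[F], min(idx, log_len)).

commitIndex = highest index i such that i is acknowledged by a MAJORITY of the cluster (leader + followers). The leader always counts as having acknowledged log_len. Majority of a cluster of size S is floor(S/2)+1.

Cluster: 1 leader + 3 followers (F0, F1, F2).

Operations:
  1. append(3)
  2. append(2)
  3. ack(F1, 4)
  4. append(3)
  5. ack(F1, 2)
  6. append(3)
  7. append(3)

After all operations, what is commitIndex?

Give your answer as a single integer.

Answer: 0

Derivation:
Op 1: append 3 -> log_len=3
Op 2: append 2 -> log_len=5
Op 3: F1 acks idx 4 -> match: F0=0 F1=4 F2=0; commitIndex=0
Op 4: append 3 -> log_len=8
Op 5: F1 acks idx 2 -> match: F0=0 F1=4 F2=0; commitIndex=0
Op 6: append 3 -> log_len=11
Op 7: append 3 -> log_len=14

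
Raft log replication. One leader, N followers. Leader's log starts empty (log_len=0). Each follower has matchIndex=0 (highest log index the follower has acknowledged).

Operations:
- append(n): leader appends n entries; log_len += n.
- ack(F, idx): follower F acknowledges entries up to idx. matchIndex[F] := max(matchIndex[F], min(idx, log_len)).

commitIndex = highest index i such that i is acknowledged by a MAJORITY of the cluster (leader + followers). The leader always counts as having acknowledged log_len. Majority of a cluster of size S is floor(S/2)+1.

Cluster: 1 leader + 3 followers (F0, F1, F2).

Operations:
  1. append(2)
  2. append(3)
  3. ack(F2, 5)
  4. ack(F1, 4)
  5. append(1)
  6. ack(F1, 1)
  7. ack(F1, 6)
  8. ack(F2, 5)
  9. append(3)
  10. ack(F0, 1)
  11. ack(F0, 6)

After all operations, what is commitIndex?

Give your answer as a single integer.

Answer: 6

Derivation:
Op 1: append 2 -> log_len=2
Op 2: append 3 -> log_len=5
Op 3: F2 acks idx 5 -> match: F0=0 F1=0 F2=5; commitIndex=0
Op 4: F1 acks idx 4 -> match: F0=0 F1=4 F2=5; commitIndex=4
Op 5: append 1 -> log_len=6
Op 6: F1 acks idx 1 -> match: F0=0 F1=4 F2=5; commitIndex=4
Op 7: F1 acks idx 6 -> match: F0=0 F1=6 F2=5; commitIndex=5
Op 8: F2 acks idx 5 -> match: F0=0 F1=6 F2=5; commitIndex=5
Op 9: append 3 -> log_len=9
Op 10: F0 acks idx 1 -> match: F0=1 F1=6 F2=5; commitIndex=5
Op 11: F0 acks idx 6 -> match: F0=6 F1=6 F2=5; commitIndex=6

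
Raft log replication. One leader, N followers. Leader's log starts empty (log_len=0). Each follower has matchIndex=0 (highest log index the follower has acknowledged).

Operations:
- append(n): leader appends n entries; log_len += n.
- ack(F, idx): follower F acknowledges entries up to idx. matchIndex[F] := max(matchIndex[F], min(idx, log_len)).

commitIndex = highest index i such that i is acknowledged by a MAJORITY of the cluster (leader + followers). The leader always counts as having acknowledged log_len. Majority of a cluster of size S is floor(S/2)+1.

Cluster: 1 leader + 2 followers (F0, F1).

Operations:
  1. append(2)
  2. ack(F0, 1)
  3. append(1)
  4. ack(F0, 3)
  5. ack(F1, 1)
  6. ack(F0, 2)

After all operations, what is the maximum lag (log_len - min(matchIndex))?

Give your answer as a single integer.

Op 1: append 2 -> log_len=2
Op 2: F0 acks idx 1 -> match: F0=1 F1=0; commitIndex=1
Op 3: append 1 -> log_len=3
Op 4: F0 acks idx 3 -> match: F0=3 F1=0; commitIndex=3
Op 5: F1 acks idx 1 -> match: F0=3 F1=1; commitIndex=3
Op 6: F0 acks idx 2 -> match: F0=3 F1=1; commitIndex=3

Answer: 2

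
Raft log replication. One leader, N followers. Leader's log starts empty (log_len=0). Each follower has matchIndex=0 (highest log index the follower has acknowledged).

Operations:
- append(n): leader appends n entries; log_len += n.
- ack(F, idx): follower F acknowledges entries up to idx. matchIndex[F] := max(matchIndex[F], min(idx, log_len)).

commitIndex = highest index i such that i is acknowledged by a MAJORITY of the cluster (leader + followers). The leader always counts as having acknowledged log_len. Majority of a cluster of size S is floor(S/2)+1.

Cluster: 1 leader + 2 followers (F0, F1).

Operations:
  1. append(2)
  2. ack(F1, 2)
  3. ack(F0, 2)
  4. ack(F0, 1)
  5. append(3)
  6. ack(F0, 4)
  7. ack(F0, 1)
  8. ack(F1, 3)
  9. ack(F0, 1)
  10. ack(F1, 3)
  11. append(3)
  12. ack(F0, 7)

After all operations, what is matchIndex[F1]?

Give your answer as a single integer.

Answer: 3

Derivation:
Op 1: append 2 -> log_len=2
Op 2: F1 acks idx 2 -> match: F0=0 F1=2; commitIndex=2
Op 3: F0 acks idx 2 -> match: F0=2 F1=2; commitIndex=2
Op 4: F0 acks idx 1 -> match: F0=2 F1=2; commitIndex=2
Op 5: append 3 -> log_len=5
Op 6: F0 acks idx 4 -> match: F0=4 F1=2; commitIndex=4
Op 7: F0 acks idx 1 -> match: F0=4 F1=2; commitIndex=4
Op 8: F1 acks idx 3 -> match: F0=4 F1=3; commitIndex=4
Op 9: F0 acks idx 1 -> match: F0=4 F1=3; commitIndex=4
Op 10: F1 acks idx 3 -> match: F0=4 F1=3; commitIndex=4
Op 11: append 3 -> log_len=8
Op 12: F0 acks idx 7 -> match: F0=7 F1=3; commitIndex=7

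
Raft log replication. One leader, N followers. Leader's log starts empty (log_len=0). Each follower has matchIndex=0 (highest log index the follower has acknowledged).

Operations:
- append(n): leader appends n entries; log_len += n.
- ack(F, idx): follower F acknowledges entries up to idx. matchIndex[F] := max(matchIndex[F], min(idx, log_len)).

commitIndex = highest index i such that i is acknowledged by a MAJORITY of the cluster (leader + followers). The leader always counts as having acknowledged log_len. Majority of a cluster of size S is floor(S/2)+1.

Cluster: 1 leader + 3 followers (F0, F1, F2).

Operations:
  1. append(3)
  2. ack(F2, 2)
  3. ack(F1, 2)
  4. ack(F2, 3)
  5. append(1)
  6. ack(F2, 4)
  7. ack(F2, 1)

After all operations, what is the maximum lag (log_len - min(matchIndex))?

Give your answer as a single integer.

Answer: 4

Derivation:
Op 1: append 3 -> log_len=3
Op 2: F2 acks idx 2 -> match: F0=0 F1=0 F2=2; commitIndex=0
Op 3: F1 acks idx 2 -> match: F0=0 F1=2 F2=2; commitIndex=2
Op 4: F2 acks idx 3 -> match: F0=0 F1=2 F2=3; commitIndex=2
Op 5: append 1 -> log_len=4
Op 6: F2 acks idx 4 -> match: F0=0 F1=2 F2=4; commitIndex=2
Op 7: F2 acks idx 1 -> match: F0=0 F1=2 F2=4; commitIndex=2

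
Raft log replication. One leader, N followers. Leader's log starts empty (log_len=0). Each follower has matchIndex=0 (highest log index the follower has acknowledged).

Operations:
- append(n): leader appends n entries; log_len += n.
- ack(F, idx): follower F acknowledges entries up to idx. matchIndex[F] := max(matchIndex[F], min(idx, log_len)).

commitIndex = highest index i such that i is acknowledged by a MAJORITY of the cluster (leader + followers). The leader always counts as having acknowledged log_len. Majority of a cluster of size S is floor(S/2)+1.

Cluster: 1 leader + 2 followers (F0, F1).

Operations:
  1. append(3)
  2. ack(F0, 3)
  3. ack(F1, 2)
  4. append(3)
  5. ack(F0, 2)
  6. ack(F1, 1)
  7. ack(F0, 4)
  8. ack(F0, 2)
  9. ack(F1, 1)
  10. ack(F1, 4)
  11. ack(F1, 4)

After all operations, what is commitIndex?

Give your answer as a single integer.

Op 1: append 3 -> log_len=3
Op 2: F0 acks idx 3 -> match: F0=3 F1=0; commitIndex=3
Op 3: F1 acks idx 2 -> match: F0=3 F1=2; commitIndex=3
Op 4: append 3 -> log_len=6
Op 5: F0 acks idx 2 -> match: F0=3 F1=2; commitIndex=3
Op 6: F1 acks idx 1 -> match: F0=3 F1=2; commitIndex=3
Op 7: F0 acks idx 4 -> match: F0=4 F1=2; commitIndex=4
Op 8: F0 acks idx 2 -> match: F0=4 F1=2; commitIndex=4
Op 9: F1 acks idx 1 -> match: F0=4 F1=2; commitIndex=4
Op 10: F1 acks idx 4 -> match: F0=4 F1=4; commitIndex=4
Op 11: F1 acks idx 4 -> match: F0=4 F1=4; commitIndex=4

Answer: 4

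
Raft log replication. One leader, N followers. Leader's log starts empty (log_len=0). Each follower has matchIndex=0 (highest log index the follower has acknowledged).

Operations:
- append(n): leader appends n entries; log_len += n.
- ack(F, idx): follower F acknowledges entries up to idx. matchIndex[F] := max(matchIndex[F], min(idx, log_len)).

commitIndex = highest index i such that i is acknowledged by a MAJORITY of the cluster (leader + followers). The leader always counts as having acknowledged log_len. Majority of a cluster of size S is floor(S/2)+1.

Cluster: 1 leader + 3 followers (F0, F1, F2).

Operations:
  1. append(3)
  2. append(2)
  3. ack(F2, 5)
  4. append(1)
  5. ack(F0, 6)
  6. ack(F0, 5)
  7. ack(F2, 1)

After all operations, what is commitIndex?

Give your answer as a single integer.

Answer: 5

Derivation:
Op 1: append 3 -> log_len=3
Op 2: append 2 -> log_len=5
Op 3: F2 acks idx 5 -> match: F0=0 F1=0 F2=5; commitIndex=0
Op 4: append 1 -> log_len=6
Op 5: F0 acks idx 6 -> match: F0=6 F1=0 F2=5; commitIndex=5
Op 6: F0 acks idx 5 -> match: F0=6 F1=0 F2=5; commitIndex=5
Op 7: F2 acks idx 1 -> match: F0=6 F1=0 F2=5; commitIndex=5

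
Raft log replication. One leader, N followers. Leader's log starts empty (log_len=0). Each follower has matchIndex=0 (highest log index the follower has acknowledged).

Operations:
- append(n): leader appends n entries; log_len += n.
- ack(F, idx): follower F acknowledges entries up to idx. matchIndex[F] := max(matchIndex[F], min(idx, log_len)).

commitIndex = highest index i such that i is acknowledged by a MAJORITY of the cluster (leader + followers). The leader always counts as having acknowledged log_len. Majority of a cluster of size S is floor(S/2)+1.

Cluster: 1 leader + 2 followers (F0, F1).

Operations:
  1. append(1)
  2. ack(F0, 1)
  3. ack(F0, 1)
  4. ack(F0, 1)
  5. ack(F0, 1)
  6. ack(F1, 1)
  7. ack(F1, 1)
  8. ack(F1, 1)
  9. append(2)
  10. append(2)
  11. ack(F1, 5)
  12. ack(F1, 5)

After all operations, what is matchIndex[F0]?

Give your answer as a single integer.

Answer: 1

Derivation:
Op 1: append 1 -> log_len=1
Op 2: F0 acks idx 1 -> match: F0=1 F1=0; commitIndex=1
Op 3: F0 acks idx 1 -> match: F0=1 F1=0; commitIndex=1
Op 4: F0 acks idx 1 -> match: F0=1 F1=0; commitIndex=1
Op 5: F0 acks idx 1 -> match: F0=1 F1=0; commitIndex=1
Op 6: F1 acks idx 1 -> match: F0=1 F1=1; commitIndex=1
Op 7: F1 acks idx 1 -> match: F0=1 F1=1; commitIndex=1
Op 8: F1 acks idx 1 -> match: F0=1 F1=1; commitIndex=1
Op 9: append 2 -> log_len=3
Op 10: append 2 -> log_len=5
Op 11: F1 acks idx 5 -> match: F0=1 F1=5; commitIndex=5
Op 12: F1 acks idx 5 -> match: F0=1 F1=5; commitIndex=5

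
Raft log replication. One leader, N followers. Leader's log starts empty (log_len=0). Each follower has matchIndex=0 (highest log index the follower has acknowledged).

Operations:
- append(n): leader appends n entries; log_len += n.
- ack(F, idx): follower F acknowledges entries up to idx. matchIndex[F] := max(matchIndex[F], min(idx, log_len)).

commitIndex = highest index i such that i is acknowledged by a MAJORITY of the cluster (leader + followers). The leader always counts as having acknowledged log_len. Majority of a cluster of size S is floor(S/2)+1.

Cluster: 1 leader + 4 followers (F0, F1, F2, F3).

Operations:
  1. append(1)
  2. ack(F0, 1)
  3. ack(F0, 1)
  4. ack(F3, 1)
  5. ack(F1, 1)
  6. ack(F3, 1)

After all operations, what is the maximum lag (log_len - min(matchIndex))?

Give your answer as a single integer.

Answer: 1

Derivation:
Op 1: append 1 -> log_len=1
Op 2: F0 acks idx 1 -> match: F0=1 F1=0 F2=0 F3=0; commitIndex=0
Op 3: F0 acks idx 1 -> match: F0=1 F1=0 F2=0 F3=0; commitIndex=0
Op 4: F3 acks idx 1 -> match: F0=1 F1=0 F2=0 F3=1; commitIndex=1
Op 5: F1 acks idx 1 -> match: F0=1 F1=1 F2=0 F3=1; commitIndex=1
Op 6: F3 acks idx 1 -> match: F0=1 F1=1 F2=0 F3=1; commitIndex=1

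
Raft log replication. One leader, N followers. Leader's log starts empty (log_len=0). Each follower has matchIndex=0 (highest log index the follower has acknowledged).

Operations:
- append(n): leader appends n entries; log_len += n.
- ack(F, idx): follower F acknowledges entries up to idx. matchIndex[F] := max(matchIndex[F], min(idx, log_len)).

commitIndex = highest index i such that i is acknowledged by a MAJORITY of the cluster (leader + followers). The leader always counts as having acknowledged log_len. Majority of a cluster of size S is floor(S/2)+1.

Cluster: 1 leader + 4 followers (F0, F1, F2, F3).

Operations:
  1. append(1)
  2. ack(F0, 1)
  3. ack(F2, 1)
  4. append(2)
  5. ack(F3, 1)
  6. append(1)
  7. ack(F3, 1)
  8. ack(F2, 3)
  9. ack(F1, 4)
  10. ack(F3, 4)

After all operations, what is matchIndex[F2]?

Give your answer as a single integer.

Answer: 3

Derivation:
Op 1: append 1 -> log_len=1
Op 2: F0 acks idx 1 -> match: F0=1 F1=0 F2=0 F3=0; commitIndex=0
Op 3: F2 acks idx 1 -> match: F0=1 F1=0 F2=1 F3=0; commitIndex=1
Op 4: append 2 -> log_len=3
Op 5: F3 acks idx 1 -> match: F0=1 F1=0 F2=1 F3=1; commitIndex=1
Op 6: append 1 -> log_len=4
Op 7: F3 acks idx 1 -> match: F0=1 F1=0 F2=1 F3=1; commitIndex=1
Op 8: F2 acks idx 3 -> match: F0=1 F1=0 F2=3 F3=1; commitIndex=1
Op 9: F1 acks idx 4 -> match: F0=1 F1=4 F2=3 F3=1; commitIndex=3
Op 10: F3 acks idx 4 -> match: F0=1 F1=4 F2=3 F3=4; commitIndex=4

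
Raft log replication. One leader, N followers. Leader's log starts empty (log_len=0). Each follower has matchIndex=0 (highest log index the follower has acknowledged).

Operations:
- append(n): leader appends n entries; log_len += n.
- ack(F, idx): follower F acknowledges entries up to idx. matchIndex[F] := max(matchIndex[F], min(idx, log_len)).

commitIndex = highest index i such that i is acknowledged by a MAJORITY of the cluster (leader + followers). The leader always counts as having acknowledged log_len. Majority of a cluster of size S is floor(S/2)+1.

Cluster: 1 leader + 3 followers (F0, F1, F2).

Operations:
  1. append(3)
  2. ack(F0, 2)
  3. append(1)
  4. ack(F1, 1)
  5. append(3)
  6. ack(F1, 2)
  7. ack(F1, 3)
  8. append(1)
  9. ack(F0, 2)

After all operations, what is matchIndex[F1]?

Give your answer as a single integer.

Op 1: append 3 -> log_len=3
Op 2: F0 acks idx 2 -> match: F0=2 F1=0 F2=0; commitIndex=0
Op 3: append 1 -> log_len=4
Op 4: F1 acks idx 1 -> match: F0=2 F1=1 F2=0; commitIndex=1
Op 5: append 3 -> log_len=7
Op 6: F1 acks idx 2 -> match: F0=2 F1=2 F2=0; commitIndex=2
Op 7: F1 acks idx 3 -> match: F0=2 F1=3 F2=0; commitIndex=2
Op 8: append 1 -> log_len=8
Op 9: F0 acks idx 2 -> match: F0=2 F1=3 F2=0; commitIndex=2

Answer: 3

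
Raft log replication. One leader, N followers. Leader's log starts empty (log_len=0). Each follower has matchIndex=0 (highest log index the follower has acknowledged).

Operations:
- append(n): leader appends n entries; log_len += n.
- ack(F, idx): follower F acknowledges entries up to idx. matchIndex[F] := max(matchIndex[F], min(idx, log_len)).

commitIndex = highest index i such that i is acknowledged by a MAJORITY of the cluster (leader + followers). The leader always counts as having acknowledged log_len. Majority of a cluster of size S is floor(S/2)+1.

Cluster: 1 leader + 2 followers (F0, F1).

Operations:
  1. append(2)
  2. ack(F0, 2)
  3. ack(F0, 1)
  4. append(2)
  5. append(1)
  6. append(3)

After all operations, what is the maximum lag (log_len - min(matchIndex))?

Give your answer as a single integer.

Answer: 8

Derivation:
Op 1: append 2 -> log_len=2
Op 2: F0 acks idx 2 -> match: F0=2 F1=0; commitIndex=2
Op 3: F0 acks idx 1 -> match: F0=2 F1=0; commitIndex=2
Op 4: append 2 -> log_len=4
Op 5: append 1 -> log_len=5
Op 6: append 3 -> log_len=8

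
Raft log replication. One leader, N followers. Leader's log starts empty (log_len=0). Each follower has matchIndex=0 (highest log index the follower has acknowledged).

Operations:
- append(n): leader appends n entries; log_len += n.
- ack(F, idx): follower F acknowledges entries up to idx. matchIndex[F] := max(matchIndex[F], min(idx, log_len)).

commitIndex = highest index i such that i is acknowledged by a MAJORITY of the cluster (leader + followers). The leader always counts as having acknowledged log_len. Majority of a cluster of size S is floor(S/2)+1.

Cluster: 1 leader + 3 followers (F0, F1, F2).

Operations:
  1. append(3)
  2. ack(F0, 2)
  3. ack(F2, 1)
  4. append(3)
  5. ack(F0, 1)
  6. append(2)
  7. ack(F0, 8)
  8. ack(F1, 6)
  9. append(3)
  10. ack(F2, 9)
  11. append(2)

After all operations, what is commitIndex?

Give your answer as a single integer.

Answer: 8

Derivation:
Op 1: append 3 -> log_len=3
Op 2: F0 acks idx 2 -> match: F0=2 F1=0 F2=0; commitIndex=0
Op 3: F2 acks idx 1 -> match: F0=2 F1=0 F2=1; commitIndex=1
Op 4: append 3 -> log_len=6
Op 5: F0 acks idx 1 -> match: F0=2 F1=0 F2=1; commitIndex=1
Op 6: append 2 -> log_len=8
Op 7: F0 acks idx 8 -> match: F0=8 F1=0 F2=1; commitIndex=1
Op 8: F1 acks idx 6 -> match: F0=8 F1=6 F2=1; commitIndex=6
Op 9: append 3 -> log_len=11
Op 10: F2 acks idx 9 -> match: F0=8 F1=6 F2=9; commitIndex=8
Op 11: append 2 -> log_len=13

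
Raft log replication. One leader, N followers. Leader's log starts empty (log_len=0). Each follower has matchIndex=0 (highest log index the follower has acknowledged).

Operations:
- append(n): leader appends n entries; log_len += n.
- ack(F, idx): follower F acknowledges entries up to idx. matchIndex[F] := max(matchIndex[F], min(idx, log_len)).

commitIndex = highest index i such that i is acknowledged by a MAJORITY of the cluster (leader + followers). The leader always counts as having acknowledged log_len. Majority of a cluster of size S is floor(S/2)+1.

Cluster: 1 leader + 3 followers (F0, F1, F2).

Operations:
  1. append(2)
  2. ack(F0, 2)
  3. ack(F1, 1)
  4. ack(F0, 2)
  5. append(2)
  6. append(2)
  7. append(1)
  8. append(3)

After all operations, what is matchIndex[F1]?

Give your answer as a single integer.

Answer: 1

Derivation:
Op 1: append 2 -> log_len=2
Op 2: F0 acks idx 2 -> match: F0=2 F1=0 F2=0; commitIndex=0
Op 3: F1 acks idx 1 -> match: F0=2 F1=1 F2=0; commitIndex=1
Op 4: F0 acks idx 2 -> match: F0=2 F1=1 F2=0; commitIndex=1
Op 5: append 2 -> log_len=4
Op 6: append 2 -> log_len=6
Op 7: append 1 -> log_len=7
Op 8: append 3 -> log_len=10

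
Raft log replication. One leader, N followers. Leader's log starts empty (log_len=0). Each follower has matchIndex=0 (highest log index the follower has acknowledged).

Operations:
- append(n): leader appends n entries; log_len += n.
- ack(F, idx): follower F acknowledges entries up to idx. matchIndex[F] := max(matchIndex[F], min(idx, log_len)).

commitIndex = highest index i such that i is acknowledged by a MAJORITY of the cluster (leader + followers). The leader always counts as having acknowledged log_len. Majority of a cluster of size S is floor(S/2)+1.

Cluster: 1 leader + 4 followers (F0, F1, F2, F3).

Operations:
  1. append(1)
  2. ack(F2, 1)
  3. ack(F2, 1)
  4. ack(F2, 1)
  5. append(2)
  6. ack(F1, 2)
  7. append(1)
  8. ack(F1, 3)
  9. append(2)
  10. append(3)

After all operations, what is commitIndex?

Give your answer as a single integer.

Answer: 1

Derivation:
Op 1: append 1 -> log_len=1
Op 2: F2 acks idx 1 -> match: F0=0 F1=0 F2=1 F3=0; commitIndex=0
Op 3: F2 acks idx 1 -> match: F0=0 F1=0 F2=1 F3=0; commitIndex=0
Op 4: F2 acks idx 1 -> match: F0=0 F1=0 F2=1 F3=0; commitIndex=0
Op 5: append 2 -> log_len=3
Op 6: F1 acks idx 2 -> match: F0=0 F1=2 F2=1 F3=0; commitIndex=1
Op 7: append 1 -> log_len=4
Op 8: F1 acks idx 3 -> match: F0=0 F1=3 F2=1 F3=0; commitIndex=1
Op 9: append 2 -> log_len=6
Op 10: append 3 -> log_len=9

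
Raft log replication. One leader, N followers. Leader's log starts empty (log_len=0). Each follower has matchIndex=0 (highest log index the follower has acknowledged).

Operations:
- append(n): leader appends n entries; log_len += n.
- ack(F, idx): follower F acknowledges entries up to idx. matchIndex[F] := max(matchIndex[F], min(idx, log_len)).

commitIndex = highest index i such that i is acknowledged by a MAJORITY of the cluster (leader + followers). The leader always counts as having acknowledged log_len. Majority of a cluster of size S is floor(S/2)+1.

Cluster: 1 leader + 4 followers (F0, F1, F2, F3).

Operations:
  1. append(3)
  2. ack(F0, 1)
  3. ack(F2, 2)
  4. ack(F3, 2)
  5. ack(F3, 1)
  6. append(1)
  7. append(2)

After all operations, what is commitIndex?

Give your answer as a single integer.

Answer: 2

Derivation:
Op 1: append 3 -> log_len=3
Op 2: F0 acks idx 1 -> match: F0=1 F1=0 F2=0 F3=0; commitIndex=0
Op 3: F2 acks idx 2 -> match: F0=1 F1=0 F2=2 F3=0; commitIndex=1
Op 4: F3 acks idx 2 -> match: F0=1 F1=0 F2=2 F3=2; commitIndex=2
Op 5: F3 acks idx 1 -> match: F0=1 F1=0 F2=2 F3=2; commitIndex=2
Op 6: append 1 -> log_len=4
Op 7: append 2 -> log_len=6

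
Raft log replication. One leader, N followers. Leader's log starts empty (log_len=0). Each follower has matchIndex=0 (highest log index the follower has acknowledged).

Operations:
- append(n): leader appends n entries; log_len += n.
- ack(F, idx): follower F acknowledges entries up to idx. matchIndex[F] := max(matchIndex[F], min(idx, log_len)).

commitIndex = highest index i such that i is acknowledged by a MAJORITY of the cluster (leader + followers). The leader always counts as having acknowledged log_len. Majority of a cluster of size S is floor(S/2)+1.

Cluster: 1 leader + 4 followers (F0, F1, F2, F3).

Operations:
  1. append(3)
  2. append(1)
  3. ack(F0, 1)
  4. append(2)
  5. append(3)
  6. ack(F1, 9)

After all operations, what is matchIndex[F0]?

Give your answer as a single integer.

Op 1: append 3 -> log_len=3
Op 2: append 1 -> log_len=4
Op 3: F0 acks idx 1 -> match: F0=1 F1=0 F2=0 F3=0; commitIndex=0
Op 4: append 2 -> log_len=6
Op 5: append 3 -> log_len=9
Op 6: F1 acks idx 9 -> match: F0=1 F1=9 F2=0 F3=0; commitIndex=1

Answer: 1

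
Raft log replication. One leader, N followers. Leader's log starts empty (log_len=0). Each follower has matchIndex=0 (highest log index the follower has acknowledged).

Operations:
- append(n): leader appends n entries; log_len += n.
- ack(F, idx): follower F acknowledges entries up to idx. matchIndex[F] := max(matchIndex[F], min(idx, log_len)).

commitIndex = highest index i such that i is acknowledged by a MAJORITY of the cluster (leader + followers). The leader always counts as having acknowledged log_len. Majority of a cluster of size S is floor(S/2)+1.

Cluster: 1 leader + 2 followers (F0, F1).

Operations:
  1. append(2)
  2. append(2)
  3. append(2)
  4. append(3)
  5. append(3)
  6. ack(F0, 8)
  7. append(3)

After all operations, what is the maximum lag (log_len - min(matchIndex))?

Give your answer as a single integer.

Op 1: append 2 -> log_len=2
Op 2: append 2 -> log_len=4
Op 3: append 2 -> log_len=6
Op 4: append 3 -> log_len=9
Op 5: append 3 -> log_len=12
Op 6: F0 acks idx 8 -> match: F0=8 F1=0; commitIndex=8
Op 7: append 3 -> log_len=15

Answer: 15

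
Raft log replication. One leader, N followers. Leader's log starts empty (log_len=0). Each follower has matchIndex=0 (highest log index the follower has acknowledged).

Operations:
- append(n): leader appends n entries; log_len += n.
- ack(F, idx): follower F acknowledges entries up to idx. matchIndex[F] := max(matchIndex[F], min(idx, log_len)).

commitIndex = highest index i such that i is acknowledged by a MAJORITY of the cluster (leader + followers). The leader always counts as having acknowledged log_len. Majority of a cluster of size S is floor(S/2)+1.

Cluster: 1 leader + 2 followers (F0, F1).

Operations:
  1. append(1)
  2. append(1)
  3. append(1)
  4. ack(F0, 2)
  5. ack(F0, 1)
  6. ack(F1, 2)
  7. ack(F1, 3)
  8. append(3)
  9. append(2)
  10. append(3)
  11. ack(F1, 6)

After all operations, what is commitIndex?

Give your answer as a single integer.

Answer: 6

Derivation:
Op 1: append 1 -> log_len=1
Op 2: append 1 -> log_len=2
Op 3: append 1 -> log_len=3
Op 4: F0 acks idx 2 -> match: F0=2 F1=0; commitIndex=2
Op 5: F0 acks idx 1 -> match: F0=2 F1=0; commitIndex=2
Op 6: F1 acks idx 2 -> match: F0=2 F1=2; commitIndex=2
Op 7: F1 acks idx 3 -> match: F0=2 F1=3; commitIndex=3
Op 8: append 3 -> log_len=6
Op 9: append 2 -> log_len=8
Op 10: append 3 -> log_len=11
Op 11: F1 acks idx 6 -> match: F0=2 F1=6; commitIndex=6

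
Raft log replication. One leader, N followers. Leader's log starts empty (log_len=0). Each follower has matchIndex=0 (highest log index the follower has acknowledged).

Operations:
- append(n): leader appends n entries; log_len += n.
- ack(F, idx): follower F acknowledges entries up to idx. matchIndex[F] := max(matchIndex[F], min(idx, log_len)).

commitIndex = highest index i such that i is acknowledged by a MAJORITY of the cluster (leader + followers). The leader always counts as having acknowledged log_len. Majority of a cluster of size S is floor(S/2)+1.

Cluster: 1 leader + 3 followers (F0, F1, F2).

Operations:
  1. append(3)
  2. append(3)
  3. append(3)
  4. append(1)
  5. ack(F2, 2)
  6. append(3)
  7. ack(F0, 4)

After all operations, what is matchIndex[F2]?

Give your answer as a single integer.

Op 1: append 3 -> log_len=3
Op 2: append 3 -> log_len=6
Op 3: append 3 -> log_len=9
Op 4: append 1 -> log_len=10
Op 5: F2 acks idx 2 -> match: F0=0 F1=0 F2=2; commitIndex=0
Op 6: append 3 -> log_len=13
Op 7: F0 acks idx 4 -> match: F0=4 F1=0 F2=2; commitIndex=2

Answer: 2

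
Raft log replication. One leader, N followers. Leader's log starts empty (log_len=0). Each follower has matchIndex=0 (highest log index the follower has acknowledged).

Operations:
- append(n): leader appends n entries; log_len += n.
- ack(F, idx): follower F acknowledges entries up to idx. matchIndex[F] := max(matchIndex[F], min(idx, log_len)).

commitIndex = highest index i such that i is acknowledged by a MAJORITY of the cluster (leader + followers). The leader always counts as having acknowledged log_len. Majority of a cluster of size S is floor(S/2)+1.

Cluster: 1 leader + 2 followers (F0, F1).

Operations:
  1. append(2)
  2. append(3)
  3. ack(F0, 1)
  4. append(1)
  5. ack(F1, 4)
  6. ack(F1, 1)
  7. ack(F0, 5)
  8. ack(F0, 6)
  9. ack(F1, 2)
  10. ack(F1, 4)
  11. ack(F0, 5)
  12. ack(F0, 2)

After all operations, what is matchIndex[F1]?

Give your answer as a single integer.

Answer: 4

Derivation:
Op 1: append 2 -> log_len=2
Op 2: append 3 -> log_len=5
Op 3: F0 acks idx 1 -> match: F0=1 F1=0; commitIndex=1
Op 4: append 1 -> log_len=6
Op 5: F1 acks idx 4 -> match: F0=1 F1=4; commitIndex=4
Op 6: F1 acks idx 1 -> match: F0=1 F1=4; commitIndex=4
Op 7: F0 acks idx 5 -> match: F0=5 F1=4; commitIndex=5
Op 8: F0 acks idx 6 -> match: F0=6 F1=4; commitIndex=6
Op 9: F1 acks idx 2 -> match: F0=6 F1=4; commitIndex=6
Op 10: F1 acks idx 4 -> match: F0=6 F1=4; commitIndex=6
Op 11: F0 acks idx 5 -> match: F0=6 F1=4; commitIndex=6
Op 12: F0 acks idx 2 -> match: F0=6 F1=4; commitIndex=6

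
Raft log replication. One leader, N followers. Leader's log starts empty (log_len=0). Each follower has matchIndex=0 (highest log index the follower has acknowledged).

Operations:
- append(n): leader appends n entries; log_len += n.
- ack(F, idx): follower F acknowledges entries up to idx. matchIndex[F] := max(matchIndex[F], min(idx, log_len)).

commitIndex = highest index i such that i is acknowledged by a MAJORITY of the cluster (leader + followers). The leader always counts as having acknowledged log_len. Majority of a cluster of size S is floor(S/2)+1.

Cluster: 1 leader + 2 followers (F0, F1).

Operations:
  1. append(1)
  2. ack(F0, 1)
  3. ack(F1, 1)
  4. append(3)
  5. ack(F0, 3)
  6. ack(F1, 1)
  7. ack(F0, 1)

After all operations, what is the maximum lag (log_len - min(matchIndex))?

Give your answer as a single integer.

Op 1: append 1 -> log_len=1
Op 2: F0 acks idx 1 -> match: F0=1 F1=0; commitIndex=1
Op 3: F1 acks idx 1 -> match: F0=1 F1=1; commitIndex=1
Op 4: append 3 -> log_len=4
Op 5: F0 acks idx 3 -> match: F0=3 F1=1; commitIndex=3
Op 6: F1 acks idx 1 -> match: F0=3 F1=1; commitIndex=3
Op 7: F0 acks idx 1 -> match: F0=3 F1=1; commitIndex=3

Answer: 3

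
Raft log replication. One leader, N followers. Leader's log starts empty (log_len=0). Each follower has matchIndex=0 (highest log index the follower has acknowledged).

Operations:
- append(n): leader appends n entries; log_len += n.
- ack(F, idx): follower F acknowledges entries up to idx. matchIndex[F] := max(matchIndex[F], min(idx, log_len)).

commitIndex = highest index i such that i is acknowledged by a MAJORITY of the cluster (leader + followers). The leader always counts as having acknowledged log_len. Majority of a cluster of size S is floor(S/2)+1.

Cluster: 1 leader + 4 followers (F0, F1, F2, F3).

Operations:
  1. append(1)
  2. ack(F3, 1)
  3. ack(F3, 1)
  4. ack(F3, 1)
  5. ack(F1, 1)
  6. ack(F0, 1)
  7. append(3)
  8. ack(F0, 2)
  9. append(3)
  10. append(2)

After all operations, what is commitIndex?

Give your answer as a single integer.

Answer: 1

Derivation:
Op 1: append 1 -> log_len=1
Op 2: F3 acks idx 1 -> match: F0=0 F1=0 F2=0 F3=1; commitIndex=0
Op 3: F3 acks idx 1 -> match: F0=0 F1=0 F2=0 F3=1; commitIndex=0
Op 4: F3 acks idx 1 -> match: F0=0 F1=0 F2=0 F3=1; commitIndex=0
Op 5: F1 acks idx 1 -> match: F0=0 F1=1 F2=0 F3=1; commitIndex=1
Op 6: F0 acks idx 1 -> match: F0=1 F1=1 F2=0 F3=1; commitIndex=1
Op 7: append 3 -> log_len=4
Op 8: F0 acks idx 2 -> match: F0=2 F1=1 F2=0 F3=1; commitIndex=1
Op 9: append 3 -> log_len=7
Op 10: append 2 -> log_len=9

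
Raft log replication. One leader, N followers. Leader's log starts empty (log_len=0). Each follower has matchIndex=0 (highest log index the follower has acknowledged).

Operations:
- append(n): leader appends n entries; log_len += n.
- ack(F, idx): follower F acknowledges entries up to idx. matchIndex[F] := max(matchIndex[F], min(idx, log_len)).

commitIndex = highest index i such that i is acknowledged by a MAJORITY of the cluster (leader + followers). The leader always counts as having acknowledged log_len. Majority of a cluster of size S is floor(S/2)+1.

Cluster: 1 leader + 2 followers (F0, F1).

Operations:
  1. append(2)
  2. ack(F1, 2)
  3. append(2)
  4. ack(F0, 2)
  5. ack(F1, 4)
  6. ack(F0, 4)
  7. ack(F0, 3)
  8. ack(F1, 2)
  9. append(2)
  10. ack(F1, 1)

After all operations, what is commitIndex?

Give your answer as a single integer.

Op 1: append 2 -> log_len=2
Op 2: F1 acks idx 2 -> match: F0=0 F1=2; commitIndex=2
Op 3: append 2 -> log_len=4
Op 4: F0 acks idx 2 -> match: F0=2 F1=2; commitIndex=2
Op 5: F1 acks idx 4 -> match: F0=2 F1=4; commitIndex=4
Op 6: F0 acks idx 4 -> match: F0=4 F1=4; commitIndex=4
Op 7: F0 acks idx 3 -> match: F0=4 F1=4; commitIndex=4
Op 8: F1 acks idx 2 -> match: F0=4 F1=4; commitIndex=4
Op 9: append 2 -> log_len=6
Op 10: F1 acks idx 1 -> match: F0=4 F1=4; commitIndex=4

Answer: 4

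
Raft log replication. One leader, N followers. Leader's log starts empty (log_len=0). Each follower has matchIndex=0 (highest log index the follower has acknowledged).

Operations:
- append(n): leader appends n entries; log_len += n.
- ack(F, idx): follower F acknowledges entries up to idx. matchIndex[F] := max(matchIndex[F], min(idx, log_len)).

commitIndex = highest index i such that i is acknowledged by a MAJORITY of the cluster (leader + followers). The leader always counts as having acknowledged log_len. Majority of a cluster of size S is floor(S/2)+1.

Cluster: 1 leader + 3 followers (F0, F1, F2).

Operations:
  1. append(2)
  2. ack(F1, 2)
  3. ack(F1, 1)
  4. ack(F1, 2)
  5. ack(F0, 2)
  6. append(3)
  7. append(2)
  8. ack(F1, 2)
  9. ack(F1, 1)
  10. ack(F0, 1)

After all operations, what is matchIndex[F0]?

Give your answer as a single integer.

Op 1: append 2 -> log_len=2
Op 2: F1 acks idx 2 -> match: F0=0 F1=2 F2=0; commitIndex=0
Op 3: F1 acks idx 1 -> match: F0=0 F1=2 F2=0; commitIndex=0
Op 4: F1 acks idx 2 -> match: F0=0 F1=2 F2=0; commitIndex=0
Op 5: F0 acks idx 2 -> match: F0=2 F1=2 F2=0; commitIndex=2
Op 6: append 3 -> log_len=5
Op 7: append 2 -> log_len=7
Op 8: F1 acks idx 2 -> match: F0=2 F1=2 F2=0; commitIndex=2
Op 9: F1 acks idx 1 -> match: F0=2 F1=2 F2=0; commitIndex=2
Op 10: F0 acks idx 1 -> match: F0=2 F1=2 F2=0; commitIndex=2

Answer: 2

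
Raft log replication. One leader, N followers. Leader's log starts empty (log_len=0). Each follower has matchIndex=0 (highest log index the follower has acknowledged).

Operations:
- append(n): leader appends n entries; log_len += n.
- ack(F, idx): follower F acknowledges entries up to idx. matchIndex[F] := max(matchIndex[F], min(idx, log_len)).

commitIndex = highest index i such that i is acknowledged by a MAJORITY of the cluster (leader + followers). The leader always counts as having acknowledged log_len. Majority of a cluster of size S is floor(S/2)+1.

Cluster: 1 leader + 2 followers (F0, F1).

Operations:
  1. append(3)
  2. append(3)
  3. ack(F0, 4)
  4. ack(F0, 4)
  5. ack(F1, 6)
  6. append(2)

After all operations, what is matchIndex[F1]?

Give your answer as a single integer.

Answer: 6

Derivation:
Op 1: append 3 -> log_len=3
Op 2: append 3 -> log_len=6
Op 3: F0 acks idx 4 -> match: F0=4 F1=0; commitIndex=4
Op 4: F0 acks idx 4 -> match: F0=4 F1=0; commitIndex=4
Op 5: F1 acks idx 6 -> match: F0=4 F1=6; commitIndex=6
Op 6: append 2 -> log_len=8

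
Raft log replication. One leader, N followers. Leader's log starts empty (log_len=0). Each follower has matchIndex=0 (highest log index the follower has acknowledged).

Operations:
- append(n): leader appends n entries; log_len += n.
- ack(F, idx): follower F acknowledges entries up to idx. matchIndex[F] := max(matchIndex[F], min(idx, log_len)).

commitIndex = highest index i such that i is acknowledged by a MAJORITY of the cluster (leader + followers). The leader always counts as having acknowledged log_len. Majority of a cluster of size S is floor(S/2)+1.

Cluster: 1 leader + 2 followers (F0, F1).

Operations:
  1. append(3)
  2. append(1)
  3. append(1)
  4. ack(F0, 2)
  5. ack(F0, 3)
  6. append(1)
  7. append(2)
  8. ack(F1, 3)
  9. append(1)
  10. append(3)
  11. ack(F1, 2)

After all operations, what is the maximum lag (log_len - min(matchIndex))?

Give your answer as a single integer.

Answer: 9

Derivation:
Op 1: append 3 -> log_len=3
Op 2: append 1 -> log_len=4
Op 3: append 1 -> log_len=5
Op 4: F0 acks idx 2 -> match: F0=2 F1=0; commitIndex=2
Op 5: F0 acks idx 3 -> match: F0=3 F1=0; commitIndex=3
Op 6: append 1 -> log_len=6
Op 7: append 2 -> log_len=8
Op 8: F1 acks idx 3 -> match: F0=3 F1=3; commitIndex=3
Op 9: append 1 -> log_len=9
Op 10: append 3 -> log_len=12
Op 11: F1 acks idx 2 -> match: F0=3 F1=3; commitIndex=3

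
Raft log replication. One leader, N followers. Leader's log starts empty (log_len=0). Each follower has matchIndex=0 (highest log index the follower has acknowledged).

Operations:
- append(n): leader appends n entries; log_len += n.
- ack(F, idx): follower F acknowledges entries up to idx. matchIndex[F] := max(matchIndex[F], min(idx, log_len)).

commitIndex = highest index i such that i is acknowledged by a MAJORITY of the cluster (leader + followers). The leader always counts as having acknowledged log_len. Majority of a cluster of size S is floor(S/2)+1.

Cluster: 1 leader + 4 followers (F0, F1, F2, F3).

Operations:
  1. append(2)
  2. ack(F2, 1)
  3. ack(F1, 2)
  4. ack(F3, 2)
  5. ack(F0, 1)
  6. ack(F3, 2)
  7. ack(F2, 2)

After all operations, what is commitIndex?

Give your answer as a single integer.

Answer: 2

Derivation:
Op 1: append 2 -> log_len=2
Op 2: F2 acks idx 1 -> match: F0=0 F1=0 F2=1 F3=0; commitIndex=0
Op 3: F1 acks idx 2 -> match: F0=0 F1=2 F2=1 F3=0; commitIndex=1
Op 4: F3 acks idx 2 -> match: F0=0 F1=2 F2=1 F3=2; commitIndex=2
Op 5: F0 acks idx 1 -> match: F0=1 F1=2 F2=1 F3=2; commitIndex=2
Op 6: F3 acks idx 2 -> match: F0=1 F1=2 F2=1 F3=2; commitIndex=2
Op 7: F2 acks idx 2 -> match: F0=1 F1=2 F2=2 F3=2; commitIndex=2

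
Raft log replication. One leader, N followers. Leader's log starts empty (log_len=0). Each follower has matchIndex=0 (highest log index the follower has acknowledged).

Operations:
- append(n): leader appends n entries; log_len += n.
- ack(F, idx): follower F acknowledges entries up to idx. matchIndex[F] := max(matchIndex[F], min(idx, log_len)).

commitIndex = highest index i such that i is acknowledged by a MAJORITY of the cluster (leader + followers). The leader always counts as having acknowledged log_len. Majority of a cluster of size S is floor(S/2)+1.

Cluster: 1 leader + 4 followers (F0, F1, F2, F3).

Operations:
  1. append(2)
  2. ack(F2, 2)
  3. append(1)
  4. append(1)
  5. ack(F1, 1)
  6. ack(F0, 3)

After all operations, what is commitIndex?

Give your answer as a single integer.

Op 1: append 2 -> log_len=2
Op 2: F2 acks idx 2 -> match: F0=0 F1=0 F2=2 F3=0; commitIndex=0
Op 3: append 1 -> log_len=3
Op 4: append 1 -> log_len=4
Op 5: F1 acks idx 1 -> match: F0=0 F1=1 F2=2 F3=0; commitIndex=1
Op 6: F0 acks idx 3 -> match: F0=3 F1=1 F2=2 F3=0; commitIndex=2

Answer: 2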